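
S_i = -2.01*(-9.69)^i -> [-2.01, 19.48, -188.73, 1828.8, -17721.12]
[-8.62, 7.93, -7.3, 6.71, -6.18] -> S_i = -8.62*(-0.92)^i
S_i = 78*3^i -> [78, 234, 702, 2106, 6318]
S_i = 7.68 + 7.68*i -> [7.68, 15.36, 23.04, 30.72, 38.4]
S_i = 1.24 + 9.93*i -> [1.24, 11.17, 21.1, 31.03, 40.96]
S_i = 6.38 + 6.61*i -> [6.38, 12.99, 19.6, 26.21, 32.82]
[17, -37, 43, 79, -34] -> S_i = Random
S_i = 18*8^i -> [18, 144, 1152, 9216, 73728]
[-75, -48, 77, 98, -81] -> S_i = Random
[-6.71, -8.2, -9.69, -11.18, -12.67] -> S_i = -6.71 + -1.49*i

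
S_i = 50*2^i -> [50, 100, 200, 400, 800]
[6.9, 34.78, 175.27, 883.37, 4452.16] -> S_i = 6.90*5.04^i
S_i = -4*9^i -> [-4, -36, -324, -2916, -26244]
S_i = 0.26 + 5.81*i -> [0.26, 6.07, 11.88, 17.69, 23.5]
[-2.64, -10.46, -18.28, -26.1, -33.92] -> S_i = -2.64 + -7.82*i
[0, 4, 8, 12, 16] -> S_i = 0 + 4*i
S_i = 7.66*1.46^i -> [7.66, 11.18, 16.33, 23.84, 34.8]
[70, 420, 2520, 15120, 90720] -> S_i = 70*6^i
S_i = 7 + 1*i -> [7, 8, 9, 10, 11]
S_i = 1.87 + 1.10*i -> [1.87, 2.97, 4.07, 5.17, 6.27]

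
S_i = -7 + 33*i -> [-7, 26, 59, 92, 125]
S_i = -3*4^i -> [-3, -12, -48, -192, -768]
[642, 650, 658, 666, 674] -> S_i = 642 + 8*i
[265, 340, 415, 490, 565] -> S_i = 265 + 75*i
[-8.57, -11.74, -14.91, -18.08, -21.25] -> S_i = -8.57 + -3.17*i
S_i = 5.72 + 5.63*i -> [5.72, 11.35, 16.98, 22.61, 28.24]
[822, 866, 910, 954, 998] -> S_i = 822 + 44*i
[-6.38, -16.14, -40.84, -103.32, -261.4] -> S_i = -6.38*2.53^i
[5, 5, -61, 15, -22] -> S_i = Random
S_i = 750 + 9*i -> [750, 759, 768, 777, 786]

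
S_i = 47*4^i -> [47, 188, 752, 3008, 12032]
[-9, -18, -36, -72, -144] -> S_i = -9*2^i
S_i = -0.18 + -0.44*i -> [-0.18, -0.62, -1.06, -1.5, -1.94]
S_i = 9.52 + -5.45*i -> [9.52, 4.07, -1.38, -6.83, -12.28]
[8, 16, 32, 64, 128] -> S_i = 8*2^i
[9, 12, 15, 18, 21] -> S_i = 9 + 3*i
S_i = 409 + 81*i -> [409, 490, 571, 652, 733]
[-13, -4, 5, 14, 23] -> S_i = -13 + 9*i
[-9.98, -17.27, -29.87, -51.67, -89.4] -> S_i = -9.98*1.73^i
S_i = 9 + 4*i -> [9, 13, 17, 21, 25]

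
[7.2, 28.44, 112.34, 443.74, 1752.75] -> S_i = 7.20*3.95^i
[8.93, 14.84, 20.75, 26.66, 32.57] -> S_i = 8.93 + 5.91*i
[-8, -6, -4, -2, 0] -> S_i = -8 + 2*i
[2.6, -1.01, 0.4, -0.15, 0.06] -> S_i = 2.60*(-0.39)^i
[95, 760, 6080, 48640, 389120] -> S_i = 95*8^i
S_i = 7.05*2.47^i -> [7.05, 17.41, 43.01, 106.24, 262.41]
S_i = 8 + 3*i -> [8, 11, 14, 17, 20]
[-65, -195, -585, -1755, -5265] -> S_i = -65*3^i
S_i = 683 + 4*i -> [683, 687, 691, 695, 699]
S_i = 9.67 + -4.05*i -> [9.67, 5.62, 1.57, -2.48, -6.53]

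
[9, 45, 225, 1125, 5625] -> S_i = 9*5^i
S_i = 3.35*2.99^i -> [3.35, 10.02, 29.95, 89.55, 267.75]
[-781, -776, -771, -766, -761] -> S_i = -781 + 5*i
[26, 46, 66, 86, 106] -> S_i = 26 + 20*i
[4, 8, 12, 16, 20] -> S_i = 4 + 4*i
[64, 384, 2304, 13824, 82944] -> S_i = 64*6^i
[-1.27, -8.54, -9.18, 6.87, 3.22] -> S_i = Random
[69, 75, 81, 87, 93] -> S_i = 69 + 6*i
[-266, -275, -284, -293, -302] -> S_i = -266 + -9*i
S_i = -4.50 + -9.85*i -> [-4.5, -14.35, -24.2, -34.05, -43.9]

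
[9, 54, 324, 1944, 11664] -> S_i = 9*6^i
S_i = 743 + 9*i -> [743, 752, 761, 770, 779]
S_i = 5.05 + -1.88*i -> [5.05, 3.17, 1.29, -0.59, -2.47]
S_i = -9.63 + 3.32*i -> [-9.63, -6.31, -2.99, 0.33, 3.65]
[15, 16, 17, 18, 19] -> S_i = 15 + 1*i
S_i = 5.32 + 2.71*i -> [5.32, 8.03, 10.74, 13.45, 16.16]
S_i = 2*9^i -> [2, 18, 162, 1458, 13122]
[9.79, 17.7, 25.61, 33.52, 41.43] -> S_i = 9.79 + 7.91*i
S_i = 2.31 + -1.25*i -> [2.31, 1.06, -0.19, -1.44, -2.69]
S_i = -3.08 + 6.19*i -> [-3.08, 3.11, 9.3, 15.49, 21.68]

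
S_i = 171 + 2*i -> [171, 173, 175, 177, 179]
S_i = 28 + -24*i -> [28, 4, -20, -44, -68]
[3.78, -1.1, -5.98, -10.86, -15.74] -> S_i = 3.78 + -4.88*i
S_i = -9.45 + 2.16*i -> [-9.45, -7.29, -5.13, -2.97, -0.81]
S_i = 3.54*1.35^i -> [3.54, 4.78, 6.45, 8.71, 11.76]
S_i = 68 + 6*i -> [68, 74, 80, 86, 92]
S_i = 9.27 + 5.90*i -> [9.27, 15.17, 21.07, 26.97, 32.87]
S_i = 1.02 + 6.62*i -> [1.02, 7.64, 14.26, 20.88, 27.5]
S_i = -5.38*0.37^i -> [-5.38, -1.99, -0.74, -0.27, -0.1]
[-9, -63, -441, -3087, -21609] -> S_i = -9*7^i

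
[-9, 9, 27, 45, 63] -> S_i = -9 + 18*i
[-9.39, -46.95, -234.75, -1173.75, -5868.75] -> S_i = -9.39*5.00^i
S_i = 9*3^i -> [9, 27, 81, 243, 729]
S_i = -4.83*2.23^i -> [-4.83, -10.77, -24.02, -53.56, -119.44]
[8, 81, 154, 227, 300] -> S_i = 8 + 73*i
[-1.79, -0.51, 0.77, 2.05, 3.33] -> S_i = -1.79 + 1.28*i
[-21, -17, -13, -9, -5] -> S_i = -21 + 4*i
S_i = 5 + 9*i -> [5, 14, 23, 32, 41]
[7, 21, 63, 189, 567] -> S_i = 7*3^i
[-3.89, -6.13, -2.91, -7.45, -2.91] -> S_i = Random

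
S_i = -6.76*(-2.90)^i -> [-6.76, 19.6, -56.85, 164.87, -478.12]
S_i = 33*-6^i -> [33, -198, 1188, -7128, 42768]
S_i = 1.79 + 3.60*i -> [1.79, 5.39, 8.99, 12.59, 16.19]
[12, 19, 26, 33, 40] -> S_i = 12 + 7*i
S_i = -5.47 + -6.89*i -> [-5.47, -12.36, -19.25, -26.14, -33.03]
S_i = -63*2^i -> [-63, -126, -252, -504, -1008]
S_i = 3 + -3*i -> [3, 0, -3, -6, -9]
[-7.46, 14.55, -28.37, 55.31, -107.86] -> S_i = -7.46*(-1.95)^i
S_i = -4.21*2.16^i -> [-4.21, -9.09, -19.64, -42.43, -91.64]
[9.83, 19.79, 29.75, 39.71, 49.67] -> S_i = 9.83 + 9.96*i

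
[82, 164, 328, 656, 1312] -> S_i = 82*2^i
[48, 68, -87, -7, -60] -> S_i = Random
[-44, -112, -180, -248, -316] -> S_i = -44 + -68*i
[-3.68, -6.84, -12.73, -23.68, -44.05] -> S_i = -3.68*1.86^i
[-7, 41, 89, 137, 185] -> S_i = -7 + 48*i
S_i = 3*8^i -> [3, 24, 192, 1536, 12288]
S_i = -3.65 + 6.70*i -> [-3.65, 3.05, 9.75, 16.45, 23.15]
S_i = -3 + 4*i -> [-3, 1, 5, 9, 13]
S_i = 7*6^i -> [7, 42, 252, 1512, 9072]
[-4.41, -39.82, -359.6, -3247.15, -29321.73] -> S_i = -4.41*9.03^i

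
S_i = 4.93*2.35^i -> [4.93, 11.59, 27.23, 63.98, 150.36]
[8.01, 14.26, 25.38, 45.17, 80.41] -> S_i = 8.01*1.78^i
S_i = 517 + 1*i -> [517, 518, 519, 520, 521]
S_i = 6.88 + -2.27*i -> [6.88, 4.61, 2.34, 0.07, -2.2]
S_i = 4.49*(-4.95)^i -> [4.49, -22.23, 110.02, -544.58, 2695.67]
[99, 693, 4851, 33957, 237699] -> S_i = 99*7^i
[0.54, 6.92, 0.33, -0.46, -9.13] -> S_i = Random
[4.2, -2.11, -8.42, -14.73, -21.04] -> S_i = 4.20 + -6.31*i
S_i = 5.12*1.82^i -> [5.12, 9.32, 16.96, 30.87, 56.18]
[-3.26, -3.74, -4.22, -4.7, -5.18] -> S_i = -3.26 + -0.48*i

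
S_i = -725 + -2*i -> [-725, -727, -729, -731, -733]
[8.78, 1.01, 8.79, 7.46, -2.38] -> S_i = Random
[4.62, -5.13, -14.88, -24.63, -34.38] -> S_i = 4.62 + -9.75*i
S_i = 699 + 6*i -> [699, 705, 711, 717, 723]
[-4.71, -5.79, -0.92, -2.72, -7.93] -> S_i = Random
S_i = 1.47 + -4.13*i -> [1.47, -2.66, -6.79, -10.92, -15.05]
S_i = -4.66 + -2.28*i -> [-4.66, -6.94, -9.22, -11.5, -13.78]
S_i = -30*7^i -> [-30, -210, -1470, -10290, -72030]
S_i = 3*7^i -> [3, 21, 147, 1029, 7203]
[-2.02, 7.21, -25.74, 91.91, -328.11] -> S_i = -2.02*(-3.57)^i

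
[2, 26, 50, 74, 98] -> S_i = 2 + 24*i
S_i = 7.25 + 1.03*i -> [7.25, 8.28, 9.31, 10.34, 11.37]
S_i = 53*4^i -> [53, 212, 848, 3392, 13568]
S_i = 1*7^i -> [1, 7, 49, 343, 2401]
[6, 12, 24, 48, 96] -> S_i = 6*2^i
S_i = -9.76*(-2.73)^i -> [-9.76, 26.64, -72.74, 198.58, -542.13]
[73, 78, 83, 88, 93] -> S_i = 73 + 5*i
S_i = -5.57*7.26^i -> [-5.57, -40.44, -293.58, -2131.4, -15473.97]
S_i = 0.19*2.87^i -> [0.19, 0.55, 1.57, 4.49, 12.89]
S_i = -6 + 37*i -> [-6, 31, 68, 105, 142]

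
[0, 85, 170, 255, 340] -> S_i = 0 + 85*i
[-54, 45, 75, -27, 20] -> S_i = Random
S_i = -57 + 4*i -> [-57, -53, -49, -45, -41]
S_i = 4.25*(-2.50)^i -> [4.25, -10.62, 26.56, -66.41, 166.02]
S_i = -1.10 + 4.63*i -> [-1.1, 3.53, 8.16, 12.79, 17.42]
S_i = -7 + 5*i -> [-7, -2, 3, 8, 13]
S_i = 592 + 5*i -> [592, 597, 602, 607, 612]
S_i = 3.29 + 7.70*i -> [3.29, 10.99, 18.69, 26.39, 34.09]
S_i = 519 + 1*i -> [519, 520, 521, 522, 523]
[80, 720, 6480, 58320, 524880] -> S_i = 80*9^i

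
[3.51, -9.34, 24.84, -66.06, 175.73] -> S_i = 3.51*(-2.66)^i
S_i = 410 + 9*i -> [410, 419, 428, 437, 446]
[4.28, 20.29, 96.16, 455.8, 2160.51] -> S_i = 4.28*4.74^i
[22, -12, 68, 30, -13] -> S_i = Random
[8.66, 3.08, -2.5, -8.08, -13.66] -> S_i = 8.66 + -5.58*i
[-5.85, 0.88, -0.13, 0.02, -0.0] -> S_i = -5.85*(-0.15)^i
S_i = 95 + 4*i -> [95, 99, 103, 107, 111]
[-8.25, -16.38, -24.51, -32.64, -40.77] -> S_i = -8.25 + -8.13*i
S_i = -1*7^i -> [-1, -7, -49, -343, -2401]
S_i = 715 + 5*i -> [715, 720, 725, 730, 735]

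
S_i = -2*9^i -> [-2, -18, -162, -1458, -13122]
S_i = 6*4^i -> [6, 24, 96, 384, 1536]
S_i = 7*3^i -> [7, 21, 63, 189, 567]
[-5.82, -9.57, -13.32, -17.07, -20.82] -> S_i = -5.82 + -3.75*i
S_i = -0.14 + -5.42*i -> [-0.14, -5.56, -10.98, -16.4, -21.82]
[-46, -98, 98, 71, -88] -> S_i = Random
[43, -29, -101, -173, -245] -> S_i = 43 + -72*i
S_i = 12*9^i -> [12, 108, 972, 8748, 78732]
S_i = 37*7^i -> [37, 259, 1813, 12691, 88837]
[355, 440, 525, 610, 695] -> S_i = 355 + 85*i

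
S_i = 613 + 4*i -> [613, 617, 621, 625, 629]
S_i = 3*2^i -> [3, 6, 12, 24, 48]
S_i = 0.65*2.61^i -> [0.65, 1.7, 4.43, 11.56, 30.16]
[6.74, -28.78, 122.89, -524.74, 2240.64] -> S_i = 6.74*(-4.27)^i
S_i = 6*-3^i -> [6, -18, 54, -162, 486]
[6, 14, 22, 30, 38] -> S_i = 6 + 8*i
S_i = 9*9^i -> [9, 81, 729, 6561, 59049]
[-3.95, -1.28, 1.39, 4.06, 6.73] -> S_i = -3.95 + 2.67*i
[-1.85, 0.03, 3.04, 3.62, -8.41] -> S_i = Random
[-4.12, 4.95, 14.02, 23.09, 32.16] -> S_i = -4.12 + 9.07*i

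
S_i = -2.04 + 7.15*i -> [-2.04, 5.11, 12.26, 19.41, 26.56]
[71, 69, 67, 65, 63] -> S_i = 71 + -2*i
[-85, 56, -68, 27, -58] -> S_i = Random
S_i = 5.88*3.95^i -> [5.88, 23.23, 91.74, 362.38, 1431.42]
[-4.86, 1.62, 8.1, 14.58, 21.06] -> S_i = -4.86 + 6.48*i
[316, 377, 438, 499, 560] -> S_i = 316 + 61*i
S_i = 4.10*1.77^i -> [4.1, 7.26, 12.84, 22.74, 40.24]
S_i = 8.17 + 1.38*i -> [8.17, 9.55, 10.93, 12.31, 13.69]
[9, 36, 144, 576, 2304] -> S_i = 9*4^i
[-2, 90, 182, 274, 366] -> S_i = -2 + 92*i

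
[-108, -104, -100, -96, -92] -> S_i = -108 + 4*i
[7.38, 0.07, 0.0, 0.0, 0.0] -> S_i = 7.38*0.01^i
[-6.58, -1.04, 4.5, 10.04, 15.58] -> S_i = -6.58 + 5.54*i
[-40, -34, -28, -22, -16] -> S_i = -40 + 6*i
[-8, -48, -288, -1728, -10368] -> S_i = -8*6^i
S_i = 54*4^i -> [54, 216, 864, 3456, 13824]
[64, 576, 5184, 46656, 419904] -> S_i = 64*9^i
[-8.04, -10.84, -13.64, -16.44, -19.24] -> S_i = -8.04 + -2.80*i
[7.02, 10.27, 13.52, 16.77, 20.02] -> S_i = 7.02 + 3.25*i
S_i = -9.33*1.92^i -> [-9.33, -17.91, -34.39, -66.04, -126.79]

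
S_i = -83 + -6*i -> [-83, -89, -95, -101, -107]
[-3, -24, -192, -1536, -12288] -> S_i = -3*8^i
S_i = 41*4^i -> [41, 164, 656, 2624, 10496]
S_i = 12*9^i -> [12, 108, 972, 8748, 78732]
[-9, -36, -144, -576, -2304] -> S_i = -9*4^i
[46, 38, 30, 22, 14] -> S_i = 46 + -8*i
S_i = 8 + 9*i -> [8, 17, 26, 35, 44]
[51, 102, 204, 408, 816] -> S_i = 51*2^i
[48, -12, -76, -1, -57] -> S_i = Random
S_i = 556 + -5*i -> [556, 551, 546, 541, 536]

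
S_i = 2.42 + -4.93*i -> [2.42, -2.51, -7.44, -12.37, -17.3]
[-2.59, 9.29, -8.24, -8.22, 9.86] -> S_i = Random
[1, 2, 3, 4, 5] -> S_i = 1 + 1*i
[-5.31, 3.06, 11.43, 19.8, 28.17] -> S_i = -5.31 + 8.37*i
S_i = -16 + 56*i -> [-16, 40, 96, 152, 208]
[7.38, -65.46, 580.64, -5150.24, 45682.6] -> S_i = 7.38*(-8.87)^i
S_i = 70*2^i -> [70, 140, 280, 560, 1120]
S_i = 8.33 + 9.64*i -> [8.33, 17.97, 27.61, 37.25, 46.89]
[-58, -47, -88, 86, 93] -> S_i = Random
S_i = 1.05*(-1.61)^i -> [1.05, -1.69, 2.72, -4.38, 7.05]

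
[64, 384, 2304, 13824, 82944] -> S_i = 64*6^i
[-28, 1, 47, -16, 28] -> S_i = Random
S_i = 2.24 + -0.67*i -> [2.24, 1.57, 0.9, 0.23, -0.44]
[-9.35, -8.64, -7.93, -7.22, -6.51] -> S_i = -9.35 + 0.71*i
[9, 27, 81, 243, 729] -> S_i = 9*3^i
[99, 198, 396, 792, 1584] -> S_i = 99*2^i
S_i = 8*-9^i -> [8, -72, 648, -5832, 52488]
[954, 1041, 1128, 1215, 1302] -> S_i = 954 + 87*i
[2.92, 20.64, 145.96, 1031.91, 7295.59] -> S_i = 2.92*7.07^i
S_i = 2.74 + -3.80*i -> [2.74, -1.06, -4.86, -8.66, -12.46]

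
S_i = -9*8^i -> [-9, -72, -576, -4608, -36864]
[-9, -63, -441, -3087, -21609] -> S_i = -9*7^i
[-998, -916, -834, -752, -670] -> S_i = -998 + 82*i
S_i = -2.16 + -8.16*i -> [-2.16, -10.32, -18.48, -26.64, -34.8]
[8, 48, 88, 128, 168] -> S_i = 8 + 40*i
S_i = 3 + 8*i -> [3, 11, 19, 27, 35]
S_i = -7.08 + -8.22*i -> [-7.08, -15.3, -23.52, -31.74, -39.96]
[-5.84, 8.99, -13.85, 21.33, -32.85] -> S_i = -5.84*(-1.54)^i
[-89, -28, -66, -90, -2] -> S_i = Random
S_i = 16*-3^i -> [16, -48, 144, -432, 1296]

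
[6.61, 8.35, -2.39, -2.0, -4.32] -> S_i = Random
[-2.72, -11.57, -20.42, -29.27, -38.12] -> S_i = -2.72 + -8.85*i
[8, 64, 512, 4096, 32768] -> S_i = 8*8^i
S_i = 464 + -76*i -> [464, 388, 312, 236, 160]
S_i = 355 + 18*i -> [355, 373, 391, 409, 427]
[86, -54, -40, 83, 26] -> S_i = Random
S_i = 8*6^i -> [8, 48, 288, 1728, 10368]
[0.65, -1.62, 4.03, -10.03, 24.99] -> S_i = 0.65*(-2.49)^i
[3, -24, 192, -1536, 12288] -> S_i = 3*-8^i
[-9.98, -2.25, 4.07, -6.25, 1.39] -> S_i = Random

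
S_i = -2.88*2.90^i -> [-2.88, -8.35, -24.22, -70.24, -203.7]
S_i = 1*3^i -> [1, 3, 9, 27, 81]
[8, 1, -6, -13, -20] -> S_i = 8 + -7*i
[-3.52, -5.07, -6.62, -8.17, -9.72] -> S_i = -3.52 + -1.55*i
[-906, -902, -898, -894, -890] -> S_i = -906 + 4*i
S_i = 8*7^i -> [8, 56, 392, 2744, 19208]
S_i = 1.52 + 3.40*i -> [1.52, 4.92, 8.32, 11.72, 15.12]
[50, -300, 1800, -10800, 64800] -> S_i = 50*-6^i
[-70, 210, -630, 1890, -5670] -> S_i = -70*-3^i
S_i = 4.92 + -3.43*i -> [4.92, 1.49, -1.94, -5.37, -8.8]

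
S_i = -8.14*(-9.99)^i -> [-8.14, 81.32, -812.37, 8115.6, -81074.89]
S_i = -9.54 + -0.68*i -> [-9.54, -10.22, -10.9, -11.58, -12.26]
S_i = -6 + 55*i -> [-6, 49, 104, 159, 214]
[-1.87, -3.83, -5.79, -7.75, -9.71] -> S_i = -1.87 + -1.96*i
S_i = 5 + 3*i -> [5, 8, 11, 14, 17]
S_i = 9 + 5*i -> [9, 14, 19, 24, 29]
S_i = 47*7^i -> [47, 329, 2303, 16121, 112847]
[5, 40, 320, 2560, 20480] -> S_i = 5*8^i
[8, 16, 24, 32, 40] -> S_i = 8 + 8*i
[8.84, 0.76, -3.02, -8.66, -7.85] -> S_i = Random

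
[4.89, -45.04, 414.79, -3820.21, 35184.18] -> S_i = 4.89*(-9.21)^i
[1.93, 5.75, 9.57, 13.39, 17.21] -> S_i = 1.93 + 3.82*i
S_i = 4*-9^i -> [4, -36, 324, -2916, 26244]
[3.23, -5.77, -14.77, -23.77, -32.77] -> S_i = 3.23 + -9.00*i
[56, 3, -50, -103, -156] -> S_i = 56 + -53*i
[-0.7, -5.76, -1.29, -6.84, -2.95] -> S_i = Random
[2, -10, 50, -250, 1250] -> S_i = 2*-5^i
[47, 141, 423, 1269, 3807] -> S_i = 47*3^i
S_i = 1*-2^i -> [1, -2, 4, -8, 16]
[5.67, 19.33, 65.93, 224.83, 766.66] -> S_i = 5.67*3.41^i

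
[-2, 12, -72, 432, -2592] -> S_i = -2*-6^i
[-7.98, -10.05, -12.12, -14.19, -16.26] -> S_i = -7.98 + -2.07*i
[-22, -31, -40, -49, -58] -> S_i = -22 + -9*i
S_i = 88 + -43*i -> [88, 45, 2, -41, -84]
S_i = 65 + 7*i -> [65, 72, 79, 86, 93]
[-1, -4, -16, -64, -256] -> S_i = -1*4^i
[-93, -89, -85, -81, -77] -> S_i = -93 + 4*i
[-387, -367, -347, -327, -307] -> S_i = -387 + 20*i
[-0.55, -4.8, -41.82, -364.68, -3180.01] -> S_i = -0.55*8.72^i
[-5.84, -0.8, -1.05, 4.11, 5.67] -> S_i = Random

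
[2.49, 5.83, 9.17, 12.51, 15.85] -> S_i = 2.49 + 3.34*i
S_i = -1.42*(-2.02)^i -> [-1.42, 2.87, -5.79, 11.7, -23.64]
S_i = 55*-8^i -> [55, -440, 3520, -28160, 225280]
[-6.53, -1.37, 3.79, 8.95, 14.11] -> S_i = -6.53 + 5.16*i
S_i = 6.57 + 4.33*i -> [6.57, 10.9, 15.23, 19.56, 23.89]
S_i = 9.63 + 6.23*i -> [9.63, 15.86, 22.09, 28.32, 34.55]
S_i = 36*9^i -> [36, 324, 2916, 26244, 236196]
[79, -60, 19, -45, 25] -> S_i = Random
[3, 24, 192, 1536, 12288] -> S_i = 3*8^i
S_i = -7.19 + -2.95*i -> [-7.19, -10.14, -13.09, -16.04, -18.99]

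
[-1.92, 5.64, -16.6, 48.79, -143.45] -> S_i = -1.92*(-2.94)^i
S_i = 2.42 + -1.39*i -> [2.42, 1.03, -0.36, -1.75, -3.14]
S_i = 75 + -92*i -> [75, -17, -109, -201, -293]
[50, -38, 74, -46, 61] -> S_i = Random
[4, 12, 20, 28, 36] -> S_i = 4 + 8*i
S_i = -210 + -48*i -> [-210, -258, -306, -354, -402]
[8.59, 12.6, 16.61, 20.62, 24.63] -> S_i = 8.59 + 4.01*i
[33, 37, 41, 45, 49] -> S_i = 33 + 4*i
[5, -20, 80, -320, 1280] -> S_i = 5*-4^i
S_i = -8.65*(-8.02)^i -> [-8.65, 69.37, -556.37, 4462.1, -35786.03]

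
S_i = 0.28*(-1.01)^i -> [0.28, -0.28, 0.29, -0.29, 0.29]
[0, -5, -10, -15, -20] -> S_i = 0 + -5*i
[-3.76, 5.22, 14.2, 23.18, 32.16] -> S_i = -3.76 + 8.98*i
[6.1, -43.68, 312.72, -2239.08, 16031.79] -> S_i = 6.10*(-7.16)^i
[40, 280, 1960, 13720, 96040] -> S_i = 40*7^i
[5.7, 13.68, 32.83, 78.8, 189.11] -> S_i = 5.70*2.40^i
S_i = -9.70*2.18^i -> [-9.7, -21.15, -46.1, -100.49, -219.08]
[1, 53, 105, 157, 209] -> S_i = 1 + 52*i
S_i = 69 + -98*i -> [69, -29, -127, -225, -323]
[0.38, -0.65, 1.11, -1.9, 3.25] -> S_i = 0.38*(-1.71)^i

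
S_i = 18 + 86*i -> [18, 104, 190, 276, 362]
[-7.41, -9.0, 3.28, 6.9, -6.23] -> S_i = Random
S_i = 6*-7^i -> [6, -42, 294, -2058, 14406]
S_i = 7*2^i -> [7, 14, 28, 56, 112]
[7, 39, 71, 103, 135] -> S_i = 7 + 32*i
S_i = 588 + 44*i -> [588, 632, 676, 720, 764]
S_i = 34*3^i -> [34, 102, 306, 918, 2754]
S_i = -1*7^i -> [-1, -7, -49, -343, -2401]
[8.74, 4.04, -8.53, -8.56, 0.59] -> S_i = Random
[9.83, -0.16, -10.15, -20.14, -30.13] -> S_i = 9.83 + -9.99*i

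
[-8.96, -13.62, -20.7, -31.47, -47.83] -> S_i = -8.96*1.52^i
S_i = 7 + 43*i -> [7, 50, 93, 136, 179]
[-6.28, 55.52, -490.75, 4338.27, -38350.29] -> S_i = -6.28*(-8.84)^i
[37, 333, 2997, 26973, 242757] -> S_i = 37*9^i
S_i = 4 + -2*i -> [4, 2, 0, -2, -4]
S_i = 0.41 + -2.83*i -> [0.41, -2.42, -5.25, -8.08, -10.91]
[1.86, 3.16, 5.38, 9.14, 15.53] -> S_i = 1.86*1.70^i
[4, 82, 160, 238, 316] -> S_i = 4 + 78*i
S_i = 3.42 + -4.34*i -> [3.42, -0.92, -5.26, -9.6, -13.94]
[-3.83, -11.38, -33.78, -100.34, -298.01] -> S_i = -3.83*2.97^i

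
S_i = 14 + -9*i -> [14, 5, -4, -13, -22]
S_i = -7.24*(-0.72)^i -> [-7.24, 5.21, -3.75, 2.7, -1.95]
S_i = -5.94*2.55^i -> [-5.94, -15.15, -38.62, -98.49, -251.16]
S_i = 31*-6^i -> [31, -186, 1116, -6696, 40176]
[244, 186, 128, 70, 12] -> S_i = 244 + -58*i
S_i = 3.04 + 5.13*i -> [3.04, 8.17, 13.3, 18.43, 23.56]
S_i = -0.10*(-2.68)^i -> [-0.1, 0.27, -0.72, 1.92, -5.16]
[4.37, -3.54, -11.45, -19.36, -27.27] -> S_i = 4.37 + -7.91*i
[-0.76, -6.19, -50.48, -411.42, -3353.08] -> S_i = -0.76*8.15^i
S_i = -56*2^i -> [-56, -112, -224, -448, -896]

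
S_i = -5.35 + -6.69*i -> [-5.35, -12.04, -18.73, -25.42, -32.11]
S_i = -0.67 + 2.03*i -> [-0.67, 1.36, 3.39, 5.42, 7.45]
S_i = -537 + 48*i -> [-537, -489, -441, -393, -345]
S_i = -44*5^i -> [-44, -220, -1100, -5500, -27500]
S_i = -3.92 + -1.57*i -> [-3.92, -5.49, -7.06, -8.63, -10.2]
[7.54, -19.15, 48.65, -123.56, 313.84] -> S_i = 7.54*(-2.54)^i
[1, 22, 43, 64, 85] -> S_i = 1 + 21*i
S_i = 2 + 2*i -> [2, 4, 6, 8, 10]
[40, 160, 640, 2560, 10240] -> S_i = 40*4^i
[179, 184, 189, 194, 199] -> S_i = 179 + 5*i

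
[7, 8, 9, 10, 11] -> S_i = 7 + 1*i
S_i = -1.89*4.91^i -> [-1.89, -9.28, -45.56, -223.72, -1098.47]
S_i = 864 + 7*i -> [864, 871, 878, 885, 892]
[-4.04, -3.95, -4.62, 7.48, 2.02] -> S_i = Random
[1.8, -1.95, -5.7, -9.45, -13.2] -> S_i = 1.80 + -3.75*i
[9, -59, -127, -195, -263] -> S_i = 9 + -68*i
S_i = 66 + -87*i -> [66, -21, -108, -195, -282]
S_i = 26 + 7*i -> [26, 33, 40, 47, 54]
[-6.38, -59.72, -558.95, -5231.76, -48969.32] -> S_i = -6.38*9.36^i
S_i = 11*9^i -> [11, 99, 891, 8019, 72171]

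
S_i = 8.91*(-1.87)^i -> [8.91, -16.66, 31.16, -58.26, 108.95]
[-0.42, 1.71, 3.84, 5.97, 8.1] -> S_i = -0.42 + 2.13*i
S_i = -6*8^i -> [-6, -48, -384, -3072, -24576]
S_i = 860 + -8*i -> [860, 852, 844, 836, 828]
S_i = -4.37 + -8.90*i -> [-4.37, -13.27, -22.17, -31.07, -39.97]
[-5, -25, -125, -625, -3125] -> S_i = -5*5^i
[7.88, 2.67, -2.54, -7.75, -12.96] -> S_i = 7.88 + -5.21*i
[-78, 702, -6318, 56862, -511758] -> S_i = -78*-9^i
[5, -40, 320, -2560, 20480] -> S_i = 5*-8^i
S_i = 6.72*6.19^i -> [6.72, 41.6, 257.48, 1593.83, 9865.79]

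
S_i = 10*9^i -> [10, 90, 810, 7290, 65610]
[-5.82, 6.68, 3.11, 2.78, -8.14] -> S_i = Random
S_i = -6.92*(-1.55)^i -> [-6.92, 10.73, -16.63, 25.77, -39.94]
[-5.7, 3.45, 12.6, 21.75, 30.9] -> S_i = -5.70 + 9.15*i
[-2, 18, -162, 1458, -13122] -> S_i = -2*-9^i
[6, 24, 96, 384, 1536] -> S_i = 6*4^i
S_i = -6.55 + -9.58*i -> [-6.55, -16.13, -25.71, -35.29, -44.87]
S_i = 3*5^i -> [3, 15, 75, 375, 1875]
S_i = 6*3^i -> [6, 18, 54, 162, 486]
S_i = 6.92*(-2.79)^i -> [6.92, -19.31, 53.87, -150.29, 419.3]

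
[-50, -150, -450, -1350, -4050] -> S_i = -50*3^i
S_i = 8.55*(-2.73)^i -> [8.55, -23.34, 63.72, -173.96, 474.92]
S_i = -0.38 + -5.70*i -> [-0.38, -6.08, -11.78, -17.48, -23.18]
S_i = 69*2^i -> [69, 138, 276, 552, 1104]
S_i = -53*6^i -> [-53, -318, -1908, -11448, -68688]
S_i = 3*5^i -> [3, 15, 75, 375, 1875]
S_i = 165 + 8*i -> [165, 173, 181, 189, 197]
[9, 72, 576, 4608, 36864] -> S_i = 9*8^i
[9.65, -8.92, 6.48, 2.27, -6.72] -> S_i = Random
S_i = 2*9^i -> [2, 18, 162, 1458, 13122]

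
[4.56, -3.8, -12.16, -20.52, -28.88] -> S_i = 4.56 + -8.36*i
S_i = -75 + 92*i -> [-75, 17, 109, 201, 293]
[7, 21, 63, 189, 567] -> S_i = 7*3^i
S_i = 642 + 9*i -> [642, 651, 660, 669, 678]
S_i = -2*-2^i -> [-2, 4, -8, 16, -32]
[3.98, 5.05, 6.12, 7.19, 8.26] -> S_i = 3.98 + 1.07*i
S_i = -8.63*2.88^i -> [-8.63, -24.85, -71.58, -206.15, -593.72]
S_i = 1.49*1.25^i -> [1.49, 1.86, 2.33, 2.91, 3.64]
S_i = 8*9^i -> [8, 72, 648, 5832, 52488]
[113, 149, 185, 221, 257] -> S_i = 113 + 36*i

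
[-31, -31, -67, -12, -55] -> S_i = Random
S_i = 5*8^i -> [5, 40, 320, 2560, 20480]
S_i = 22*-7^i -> [22, -154, 1078, -7546, 52822]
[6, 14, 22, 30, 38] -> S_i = 6 + 8*i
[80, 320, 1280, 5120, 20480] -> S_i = 80*4^i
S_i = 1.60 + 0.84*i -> [1.6, 2.44, 3.28, 4.12, 4.96]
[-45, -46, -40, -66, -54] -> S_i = Random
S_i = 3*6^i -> [3, 18, 108, 648, 3888]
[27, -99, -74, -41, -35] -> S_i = Random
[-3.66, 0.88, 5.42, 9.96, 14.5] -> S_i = -3.66 + 4.54*i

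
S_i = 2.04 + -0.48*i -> [2.04, 1.56, 1.08, 0.6, 0.12]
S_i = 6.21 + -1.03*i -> [6.21, 5.18, 4.15, 3.12, 2.09]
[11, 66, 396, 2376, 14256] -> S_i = 11*6^i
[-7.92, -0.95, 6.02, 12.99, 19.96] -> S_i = -7.92 + 6.97*i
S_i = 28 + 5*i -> [28, 33, 38, 43, 48]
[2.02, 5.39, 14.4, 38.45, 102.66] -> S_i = 2.02*2.67^i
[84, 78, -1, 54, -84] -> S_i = Random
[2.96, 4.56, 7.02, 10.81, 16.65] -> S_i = 2.96*1.54^i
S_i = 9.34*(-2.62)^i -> [9.34, -24.47, 64.11, -167.98, 440.1]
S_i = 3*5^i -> [3, 15, 75, 375, 1875]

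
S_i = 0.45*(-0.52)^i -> [0.45, -0.23, 0.12, -0.06, 0.03]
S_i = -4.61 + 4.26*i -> [-4.61, -0.35, 3.91, 8.17, 12.43]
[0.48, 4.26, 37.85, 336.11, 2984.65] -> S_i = 0.48*8.88^i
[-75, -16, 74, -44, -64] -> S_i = Random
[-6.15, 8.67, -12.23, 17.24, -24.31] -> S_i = -6.15*(-1.41)^i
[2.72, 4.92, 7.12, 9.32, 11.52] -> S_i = 2.72 + 2.20*i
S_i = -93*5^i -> [-93, -465, -2325, -11625, -58125]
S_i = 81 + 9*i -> [81, 90, 99, 108, 117]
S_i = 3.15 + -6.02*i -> [3.15, -2.87, -8.89, -14.91, -20.93]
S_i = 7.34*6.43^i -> [7.34, 47.2, 303.47, 1951.32, 12547.0]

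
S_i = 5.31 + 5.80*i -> [5.31, 11.11, 16.91, 22.71, 28.51]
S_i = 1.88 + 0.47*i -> [1.88, 2.35, 2.82, 3.29, 3.76]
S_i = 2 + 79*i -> [2, 81, 160, 239, 318]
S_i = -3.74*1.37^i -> [-3.74, -5.12, -7.02, -9.62, -13.18]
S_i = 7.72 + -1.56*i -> [7.72, 6.16, 4.6, 3.04, 1.48]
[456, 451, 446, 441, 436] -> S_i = 456 + -5*i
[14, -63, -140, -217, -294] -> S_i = 14 + -77*i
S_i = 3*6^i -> [3, 18, 108, 648, 3888]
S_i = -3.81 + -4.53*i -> [-3.81, -8.34, -12.87, -17.4, -21.93]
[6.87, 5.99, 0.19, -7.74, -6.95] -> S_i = Random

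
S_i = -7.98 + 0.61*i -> [-7.98, -7.37, -6.76, -6.15, -5.54]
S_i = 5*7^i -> [5, 35, 245, 1715, 12005]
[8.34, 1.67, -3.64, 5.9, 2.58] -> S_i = Random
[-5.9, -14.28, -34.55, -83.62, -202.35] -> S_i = -5.90*2.42^i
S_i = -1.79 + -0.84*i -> [-1.79, -2.63, -3.47, -4.31, -5.15]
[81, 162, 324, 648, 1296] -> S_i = 81*2^i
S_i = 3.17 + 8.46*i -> [3.17, 11.63, 20.09, 28.55, 37.01]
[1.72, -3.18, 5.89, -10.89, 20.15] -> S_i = 1.72*(-1.85)^i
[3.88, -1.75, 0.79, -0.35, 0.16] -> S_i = 3.88*(-0.45)^i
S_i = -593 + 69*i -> [-593, -524, -455, -386, -317]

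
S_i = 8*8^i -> [8, 64, 512, 4096, 32768]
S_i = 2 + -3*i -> [2, -1, -4, -7, -10]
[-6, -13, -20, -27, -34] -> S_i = -6 + -7*i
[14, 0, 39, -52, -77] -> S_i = Random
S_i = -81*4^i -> [-81, -324, -1296, -5184, -20736]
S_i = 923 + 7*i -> [923, 930, 937, 944, 951]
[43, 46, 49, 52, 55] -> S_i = 43 + 3*i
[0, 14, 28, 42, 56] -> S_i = 0 + 14*i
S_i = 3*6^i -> [3, 18, 108, 648, 3888]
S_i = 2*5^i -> [2, 10, 50, 250, 1250]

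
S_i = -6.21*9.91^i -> [-6.21, -61.54, -609.87, -6043.83, -59894.4]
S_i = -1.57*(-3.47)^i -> [-1.57, 5.45, -18.9, 65.6, -227.62]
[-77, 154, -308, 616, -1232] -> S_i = -77*-2^i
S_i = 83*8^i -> [83, 664, 5312, 42496, 339968]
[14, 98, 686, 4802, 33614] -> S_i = 14*7^i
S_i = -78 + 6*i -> [-78, -72, -66, -60, -54]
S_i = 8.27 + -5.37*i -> [8.27, 2.9, -2.47, -7.84, -13.21]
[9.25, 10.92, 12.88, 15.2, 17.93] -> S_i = 9.25*1.18^i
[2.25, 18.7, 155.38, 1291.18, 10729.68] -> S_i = 2.25*8.31^i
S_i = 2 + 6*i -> [2, 8, 14, 20, 26]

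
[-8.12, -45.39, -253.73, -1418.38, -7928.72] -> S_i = -8.12*5.59^i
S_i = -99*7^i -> [-99, -693, -4851, -33957, -237699]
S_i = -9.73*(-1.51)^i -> [-9.73, 14.69, -22.19, 33.5, -50.58]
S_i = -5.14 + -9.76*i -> [-5.14, -14.9, -24.66, -34.42, -44.18]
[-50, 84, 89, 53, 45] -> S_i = Random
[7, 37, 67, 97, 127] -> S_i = 7 + 30*i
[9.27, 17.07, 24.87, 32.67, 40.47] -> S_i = 9.27 + 7.80*i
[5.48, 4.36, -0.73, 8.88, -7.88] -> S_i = Random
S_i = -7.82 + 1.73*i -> [-7.82, -6.09, -4.36, -2.63, -0.9]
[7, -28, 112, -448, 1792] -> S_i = 7*-4^i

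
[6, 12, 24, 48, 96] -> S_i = 6*2^i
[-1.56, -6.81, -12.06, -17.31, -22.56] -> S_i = -1.56 + -5.25*i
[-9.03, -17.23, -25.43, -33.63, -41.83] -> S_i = -9.03 + -8.20*i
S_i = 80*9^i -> [80, 720, 6480, 58320, 524880]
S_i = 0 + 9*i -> [0, 9, 18, 27, 36]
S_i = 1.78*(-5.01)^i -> [1.78, -8.92, 44.68, -223.84, 1121.43]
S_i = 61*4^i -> [61, 244, 976, 3904, 15616]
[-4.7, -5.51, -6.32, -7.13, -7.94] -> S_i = -4.70 + -0.81*i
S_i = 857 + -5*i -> [857, 852, 847, 842, 837]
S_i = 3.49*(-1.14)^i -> [3.49, -3.98, 4.54, -5.17, 5.89]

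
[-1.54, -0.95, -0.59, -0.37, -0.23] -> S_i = -1.54*0.62^i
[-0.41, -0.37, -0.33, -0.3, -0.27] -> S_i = -0.41*0.90^i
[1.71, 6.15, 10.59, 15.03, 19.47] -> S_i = 1.71 + 4.44*i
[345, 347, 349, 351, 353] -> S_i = 345 + 2*i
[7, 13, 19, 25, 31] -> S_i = 7 + 6*i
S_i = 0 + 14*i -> [0, 14, 28, 42, 56]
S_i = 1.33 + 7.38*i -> [1.33, 8.71, 16.09, 23.47, 30.85]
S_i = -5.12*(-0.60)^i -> [-5.12, 3.07, -1.84, 1.11, -0.66]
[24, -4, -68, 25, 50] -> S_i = Random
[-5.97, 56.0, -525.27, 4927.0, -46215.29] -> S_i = -5.97*(-9.38)^i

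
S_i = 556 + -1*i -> [556, 555, 554, 553, 552]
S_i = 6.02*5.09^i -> [6.02, 30.64, 155.97, 793.87, 4040.8]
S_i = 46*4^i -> [46, 184, 736, 2944, 11776]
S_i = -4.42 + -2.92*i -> [-4.42, -7.34, -10.26, -13.18, -16.1]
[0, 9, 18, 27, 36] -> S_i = 0 + 9*i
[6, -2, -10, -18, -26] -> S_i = 6 + -8*i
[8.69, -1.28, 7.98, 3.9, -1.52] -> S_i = Random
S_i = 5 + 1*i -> [5, 6, 7, 8, 9]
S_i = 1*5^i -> [1, 5, 25, 125, 625]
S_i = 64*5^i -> [64, 320, 1600, 8000, 40000]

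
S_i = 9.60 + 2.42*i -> [9.6, 12.02, 14.44, 16.86, 19.28]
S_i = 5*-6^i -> [5, -30, 180, -1080, 6480]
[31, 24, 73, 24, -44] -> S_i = Random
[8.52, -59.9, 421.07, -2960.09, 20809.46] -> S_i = 8.52*(-7.03)^i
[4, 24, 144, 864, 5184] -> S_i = 4*6^i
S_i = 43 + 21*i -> [43, 64, 85, 106, 127]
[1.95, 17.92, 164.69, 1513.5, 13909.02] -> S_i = 1.95*9.19^i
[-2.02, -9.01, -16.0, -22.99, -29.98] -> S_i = -2.02 + -6.99*i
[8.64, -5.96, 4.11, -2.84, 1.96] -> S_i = 8.64*(-0.69)^i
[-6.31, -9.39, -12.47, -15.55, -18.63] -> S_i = -6.31 + -3.08*i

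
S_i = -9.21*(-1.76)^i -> [-9.21, 16.21, -28.53, 50.21, -88.37]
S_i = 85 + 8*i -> [85, 93, 101, 109, 117]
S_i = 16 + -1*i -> [16, 15, 14, 13, 12]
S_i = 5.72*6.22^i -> [5.72, 35.58, 221.3, 1376.47, 8561.65]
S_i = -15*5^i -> [-15, -75, -375, -1875, -9375]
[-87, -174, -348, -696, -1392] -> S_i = -87*2^i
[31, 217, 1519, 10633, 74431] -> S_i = 31*7^i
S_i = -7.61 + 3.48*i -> [-7.61, -4.13, -0.65, 2.83, 6.31]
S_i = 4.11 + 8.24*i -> [4.11, 12.35, 20.59, 28.83, 37.07]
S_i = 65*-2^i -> [65, -130, 260, -520, 1040]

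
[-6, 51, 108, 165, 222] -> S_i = -6 + 57*i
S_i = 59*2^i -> [59, 118, 236, 472, 944]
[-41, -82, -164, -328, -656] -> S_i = -41*2^i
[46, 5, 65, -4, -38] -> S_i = Random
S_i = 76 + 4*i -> [76, 80, 84, 88, 92]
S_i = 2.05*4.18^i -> [2.05, 8.57, 35.82, 149.72, 625.83]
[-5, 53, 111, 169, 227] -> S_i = -5 + 58*i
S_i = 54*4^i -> [54, 216, 864, 3456, 13824]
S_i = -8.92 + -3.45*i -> [-8.92, -12.37, -15.82, -19.27, -22.72]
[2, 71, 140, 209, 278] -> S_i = 2 + 69*i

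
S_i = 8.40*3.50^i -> [8.4, 29.4, 102.9, 360.15, 1260.53]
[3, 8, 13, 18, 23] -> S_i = 3 + 5*i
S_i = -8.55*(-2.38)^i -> [-8.55, 20.35, -48.43, 115.26, -274.33]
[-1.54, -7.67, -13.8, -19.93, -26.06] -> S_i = -1.54 + -6.13*i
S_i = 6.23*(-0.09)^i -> [6.23, -0.56, 0.05, -0.0, 0.0]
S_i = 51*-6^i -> [51, -306, 1836, -11016, 66096]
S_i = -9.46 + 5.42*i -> [-9.46, -4.04, 1.38, 6.8, 12.22]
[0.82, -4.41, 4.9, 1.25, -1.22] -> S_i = Random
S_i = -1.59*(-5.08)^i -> [-1.59, 8.08, -41.03, 208.44, -1058.89]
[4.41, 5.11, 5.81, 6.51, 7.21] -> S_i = 4.41 + 0.70*i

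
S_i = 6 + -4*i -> [6, 2, -2, -6, -10]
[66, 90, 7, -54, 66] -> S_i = Random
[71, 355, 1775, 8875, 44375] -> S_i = 71*5^i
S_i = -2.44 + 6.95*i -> [-2.44, 4.51, 11.46, 18.41, 25.36]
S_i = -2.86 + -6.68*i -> [-2.86, -9.54, -16.22, -22.9, -29.58]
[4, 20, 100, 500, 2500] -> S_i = 4*5^i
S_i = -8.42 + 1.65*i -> [-8.42, -6.77, -5.12, -3.47, -1.82]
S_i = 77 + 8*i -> [77, 85, 93, 101, 109]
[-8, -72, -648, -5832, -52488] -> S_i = -8*9^i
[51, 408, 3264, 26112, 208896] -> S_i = 51*8^i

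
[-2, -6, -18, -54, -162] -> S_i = -2*3^i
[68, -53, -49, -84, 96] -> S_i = Random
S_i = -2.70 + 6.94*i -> [-2.7, 4.24, 11.18, 18.12, 25.06]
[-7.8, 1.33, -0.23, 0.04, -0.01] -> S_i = -7.80*(-0.17)^i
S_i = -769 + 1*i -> [-769, -768, -767, -766, -765]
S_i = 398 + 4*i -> [398, 402, 406, 410, 414]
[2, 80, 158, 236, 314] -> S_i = 2 + 78*i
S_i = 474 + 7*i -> [474, 481, 488, 495, 502]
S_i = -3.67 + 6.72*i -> [-3.67, 3.05, 9.77, 16.49, 23.21]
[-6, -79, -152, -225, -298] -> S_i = -6 + -73*i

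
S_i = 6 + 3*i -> [6, 9, 12, 15, 18]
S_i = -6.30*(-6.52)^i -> [-6.3, 41.08, -267.82, 1746.16, -11384.94]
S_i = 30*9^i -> [30, 270, 2430, 21870, 196830]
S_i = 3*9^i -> [3, 27, 243, 2187, 19683]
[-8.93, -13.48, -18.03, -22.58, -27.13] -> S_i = -8.93 + -4.55*i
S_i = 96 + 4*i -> [96, 100, 104, 108, 112]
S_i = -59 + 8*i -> [-59, -51, -43, -35, -27]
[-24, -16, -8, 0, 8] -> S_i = -24 + 8*i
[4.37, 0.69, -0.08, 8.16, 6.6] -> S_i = Random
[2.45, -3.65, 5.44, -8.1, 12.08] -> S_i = 2.45*(-1.49)^i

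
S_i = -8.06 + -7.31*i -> [-8.06, -15.37, -22.68, -29.99, -37.3]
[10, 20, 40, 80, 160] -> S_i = 10*2^i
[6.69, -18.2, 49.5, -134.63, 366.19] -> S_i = 6.69*(-2.72)^i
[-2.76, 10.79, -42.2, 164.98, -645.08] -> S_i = -2.76*(-3.91)^i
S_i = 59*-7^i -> [59, -413, 2891, -20237, 141659]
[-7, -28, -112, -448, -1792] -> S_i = -7*4^i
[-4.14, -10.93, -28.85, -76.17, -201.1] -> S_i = -4.14*2.64^i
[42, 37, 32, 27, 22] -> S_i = 42 + -5*i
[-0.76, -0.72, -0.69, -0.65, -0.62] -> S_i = -0.76*0.95^i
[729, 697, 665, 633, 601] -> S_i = 729 + -32*i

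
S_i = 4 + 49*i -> [4, 53, 102, 151, 200]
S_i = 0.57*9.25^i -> [0.57, 5.27, 48.77, 451.13, 4172.94]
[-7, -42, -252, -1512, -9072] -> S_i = -7*6^i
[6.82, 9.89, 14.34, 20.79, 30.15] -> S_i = 6.82*1.45^i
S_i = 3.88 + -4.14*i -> [3.88, -0.26, -4.4, -8.54, -12.68]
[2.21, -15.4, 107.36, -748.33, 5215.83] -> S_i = 2.21*(-6.97)^i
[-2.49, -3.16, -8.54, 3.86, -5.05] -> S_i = Random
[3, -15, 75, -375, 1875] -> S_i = 3*-5^i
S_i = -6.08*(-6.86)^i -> [-6.08, 41.71, -286.12, 1962.8, -13464.8]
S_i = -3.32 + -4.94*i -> [-3.32, -8.26, -13.2, -18.14, -23.08]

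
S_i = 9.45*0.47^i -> [9.45, 4.44, 2.09, 0.98, 0.46]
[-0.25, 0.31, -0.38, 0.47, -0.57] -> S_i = -0.25*(-1.23)^i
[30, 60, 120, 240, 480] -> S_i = 30*2^i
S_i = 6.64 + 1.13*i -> [6.64, 7.77, 8.9, 10.03, 11.16]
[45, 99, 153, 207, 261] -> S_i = 45 + 54*i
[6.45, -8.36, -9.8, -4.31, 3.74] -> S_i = Random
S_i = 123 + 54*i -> [123, 177, 231, 285, 339]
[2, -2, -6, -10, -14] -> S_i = 2 + -4*i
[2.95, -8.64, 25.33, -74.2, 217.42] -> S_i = 2.95*(-2.93)^i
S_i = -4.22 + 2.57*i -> [-4.22, -1.65, 0.92, 3.49, 6.06]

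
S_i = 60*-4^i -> [60, -240, 960, -3840, 15360]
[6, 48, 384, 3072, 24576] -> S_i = 6*8^i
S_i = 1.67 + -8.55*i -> [1.67, -6.88, -15.43, -23.98, -32.53]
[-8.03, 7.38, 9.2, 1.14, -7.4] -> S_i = Random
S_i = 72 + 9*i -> [72, 81, 90, 99, 108]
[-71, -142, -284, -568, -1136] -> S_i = -71*2^i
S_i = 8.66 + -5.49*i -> [8.66, 3.17, -2.32, -7.81, -13.3]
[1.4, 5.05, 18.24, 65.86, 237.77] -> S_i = 1.40*3.61^i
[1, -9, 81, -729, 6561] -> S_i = 1*-9^i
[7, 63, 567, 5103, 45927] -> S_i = 7*9^i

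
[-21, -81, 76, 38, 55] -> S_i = Random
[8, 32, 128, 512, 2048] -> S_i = 8*4^i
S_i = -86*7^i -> [-86, -602, -4214, -29498, -206486]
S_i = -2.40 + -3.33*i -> [-2.4, -5.73, -9.06, -12.39, -15.72]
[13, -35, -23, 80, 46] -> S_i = Random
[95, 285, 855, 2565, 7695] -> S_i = 95*3^i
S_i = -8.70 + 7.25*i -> [-8.7, -1.45, 5.8, 13.05, 20.3]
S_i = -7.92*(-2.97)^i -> [-7.92, 23.52, -69.86, 207.49, -616.24]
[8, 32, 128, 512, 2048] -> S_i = 8*4^i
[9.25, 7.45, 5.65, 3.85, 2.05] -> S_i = 9.25 + -1.80*i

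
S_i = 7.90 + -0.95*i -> [7.9, 6.95, 6.0, 5.05, 4.1]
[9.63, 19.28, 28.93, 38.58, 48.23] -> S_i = 9.63 + 9.65*i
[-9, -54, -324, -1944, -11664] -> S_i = -9*6^i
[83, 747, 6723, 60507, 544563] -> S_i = 83*9^i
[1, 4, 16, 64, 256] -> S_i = 1*4^i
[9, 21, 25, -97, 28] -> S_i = Random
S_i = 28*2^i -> [28, 56, 112, 224, 448]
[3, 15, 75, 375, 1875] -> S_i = 3*5^i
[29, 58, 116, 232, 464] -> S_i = 29*2^i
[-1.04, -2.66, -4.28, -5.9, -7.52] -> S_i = -1.04 + -1.62*i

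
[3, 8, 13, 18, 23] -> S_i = 3 + 5*i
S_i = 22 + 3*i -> [22, 25, 28, 31, 34]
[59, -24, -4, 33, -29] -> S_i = Random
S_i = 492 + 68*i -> [492, 560, 628, 696, 764]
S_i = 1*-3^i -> [1, -3, 9, -27, 81]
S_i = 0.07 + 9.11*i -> [0.07, 9.18, 18.29, 27.4, 36.51]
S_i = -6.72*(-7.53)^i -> [-6.72, 50.6, -381.03, 2869.16, -21604.75]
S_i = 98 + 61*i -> [98, 159, 220, 281, 342]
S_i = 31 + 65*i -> [31, 96, 161, 226, 291]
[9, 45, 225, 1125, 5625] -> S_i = 9*5^i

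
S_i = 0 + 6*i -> [0, 6, 12, 18, 24]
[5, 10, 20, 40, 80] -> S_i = 5*2^i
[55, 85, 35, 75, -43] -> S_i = Random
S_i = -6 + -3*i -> [-6, -9, -12, -15, -18]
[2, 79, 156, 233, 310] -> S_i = 2 + 77*i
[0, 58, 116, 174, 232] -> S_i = 0 + 58*i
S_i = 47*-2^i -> [47, -94, 188, -376, 752]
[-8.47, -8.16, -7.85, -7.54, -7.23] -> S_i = -8.47 + 0.31*i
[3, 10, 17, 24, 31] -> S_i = 3 + 7*i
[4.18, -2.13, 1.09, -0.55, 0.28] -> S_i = 4.18*(-0.51)^i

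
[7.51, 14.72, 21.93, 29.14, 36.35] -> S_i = 7.51 + 7.21*i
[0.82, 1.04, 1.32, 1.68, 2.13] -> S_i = 0.82*1.27^i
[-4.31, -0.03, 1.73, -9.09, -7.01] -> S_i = Random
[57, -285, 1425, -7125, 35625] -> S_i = 57*-5^i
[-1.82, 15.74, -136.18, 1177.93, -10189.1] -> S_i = -1.82*(-8.65)^i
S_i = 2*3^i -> [2, 6, 18, 54, 162]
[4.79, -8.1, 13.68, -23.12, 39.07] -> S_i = 4.79*(-1.69)^i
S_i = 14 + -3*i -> [14, 11, 8, 5, 2]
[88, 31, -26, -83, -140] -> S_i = 88 + -57*i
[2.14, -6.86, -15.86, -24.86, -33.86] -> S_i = 2.14 + -9.00*i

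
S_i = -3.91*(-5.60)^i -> [-3.91, 21.9, -122.62, 686.66, -3845.29]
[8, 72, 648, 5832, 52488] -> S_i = 8*9^i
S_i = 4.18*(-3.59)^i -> [4.18, -15.01, 53.87, -193.4, 694.31]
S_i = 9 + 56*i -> [9, 65, 121, 177, 233]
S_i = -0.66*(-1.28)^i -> [-0.66, 0.84, -1.08, 1.38, -1.77]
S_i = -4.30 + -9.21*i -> [-4.3, -13.51, -22.72, -31.93, -41.14]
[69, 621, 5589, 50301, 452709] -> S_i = 69*9^i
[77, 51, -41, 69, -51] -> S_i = Random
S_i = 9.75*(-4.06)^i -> [9.75, -39.58, 160.72, -652.5, 2649.16]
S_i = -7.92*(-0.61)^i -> [-7.92, 4.83, -2.95, 1.8, -1.1]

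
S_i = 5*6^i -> [5, 30, 180, 1080, 6480]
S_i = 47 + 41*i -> [47, 88, 129, 170, 211]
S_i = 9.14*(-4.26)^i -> [9.14, -38.94, 165.87, -706.6, 3010.13]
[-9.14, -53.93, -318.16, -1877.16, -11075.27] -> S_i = -9.14*5.90^i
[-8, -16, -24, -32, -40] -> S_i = -8 + -8*i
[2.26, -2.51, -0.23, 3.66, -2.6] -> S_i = Random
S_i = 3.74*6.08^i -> [3.74, 22.74, 138.25, 840.59, 5110.77]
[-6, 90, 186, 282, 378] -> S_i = -6 + 96*i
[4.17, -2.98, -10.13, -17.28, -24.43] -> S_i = 4.17 + -7.15*i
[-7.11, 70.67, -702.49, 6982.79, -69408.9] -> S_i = -7.11*(-9.94)^i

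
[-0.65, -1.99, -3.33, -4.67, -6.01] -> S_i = -0.65 + -1.34*i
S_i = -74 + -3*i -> [-74, -77, -80, -83, -86]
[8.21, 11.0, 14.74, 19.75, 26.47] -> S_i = 8.21*1.34^i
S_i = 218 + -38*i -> [218, 180, 142, 104, 66]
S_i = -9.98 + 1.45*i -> [-9.98, -8.53, -7.08, -5.63, -4.18]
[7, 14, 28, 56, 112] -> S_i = 7*2^i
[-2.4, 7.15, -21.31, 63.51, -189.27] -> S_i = -2.40*(-2.98)^i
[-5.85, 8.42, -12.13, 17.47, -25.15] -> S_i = -5.85*(-1.44)^i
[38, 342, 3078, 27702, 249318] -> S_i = 38*9^i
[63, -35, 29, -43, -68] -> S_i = Random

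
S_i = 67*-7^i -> [67, -469, 3283, -22981, 160867]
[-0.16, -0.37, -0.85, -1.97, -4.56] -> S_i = -0.16*2.31^i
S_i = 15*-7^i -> [15, -105, 735, -5145, 36015]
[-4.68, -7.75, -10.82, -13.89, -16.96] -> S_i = -4.68 + -3.07*i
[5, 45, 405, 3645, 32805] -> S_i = 5*9^i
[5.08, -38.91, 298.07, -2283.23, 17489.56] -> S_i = 5.08*(-7.66)^i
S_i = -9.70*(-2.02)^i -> [-9.7, 19.59, -39.58, 79.95, -161.5]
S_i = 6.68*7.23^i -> [6.68, 48.3, 349.18, 2524.59, 18252.81]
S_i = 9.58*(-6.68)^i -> [9.58, -63.99, 427.48, -2855.58, 19075.3]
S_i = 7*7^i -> [7, 49, 343, 2401, 16807]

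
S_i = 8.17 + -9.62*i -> [8.17, -1.45, -11.07, -20.69, -30.31]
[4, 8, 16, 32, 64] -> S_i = 4*2^i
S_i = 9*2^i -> [9, 18, 36, 72, 144]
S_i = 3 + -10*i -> [3, -7, -17, -27, -37]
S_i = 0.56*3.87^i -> [0.56, 2.17, 8.39, 32.46, 125.61]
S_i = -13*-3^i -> [-13, 39, -117, 351, -1053]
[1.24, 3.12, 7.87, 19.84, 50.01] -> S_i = 1.24*2.52^i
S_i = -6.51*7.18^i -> [-6.51, -46.74, -335.61, -2409.65, -17301.3]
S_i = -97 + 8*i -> [-97, -89, -81, -73, -65]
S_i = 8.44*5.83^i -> [8.44, 49.21, 286.87, 1672.43, 9750.27]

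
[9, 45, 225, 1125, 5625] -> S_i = 9*5^i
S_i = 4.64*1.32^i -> [4.64, 6.12, 8.08, 10.67, 14.09]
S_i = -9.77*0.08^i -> [-9.77, -0.78, -0.06, -0.01, -0.0]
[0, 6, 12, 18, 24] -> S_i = 0 + 6*i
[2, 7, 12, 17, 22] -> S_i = 2 + 5*i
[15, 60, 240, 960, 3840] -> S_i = 15*4^i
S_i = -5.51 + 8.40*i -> [-5.51, 2.89, 11.29, 19.69, 28.09]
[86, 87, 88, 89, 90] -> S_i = 86 + 1*i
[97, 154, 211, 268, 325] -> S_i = 97 + 57*i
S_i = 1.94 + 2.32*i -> [1.94, 4.26, 6.58, 8.9, 11.22]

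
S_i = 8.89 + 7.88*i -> [8.89, 16.77, 24.65, 32.53, 40.41]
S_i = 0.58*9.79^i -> [0.58, 5.68, 55.59, 544.22, 5327.93]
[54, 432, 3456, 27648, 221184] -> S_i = 54*8^i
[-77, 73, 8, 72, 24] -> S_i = Random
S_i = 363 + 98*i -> [363, 461, 559, 657, 755]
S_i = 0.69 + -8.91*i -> [0.69, -8.22, -17.13, -26.04, -34.95]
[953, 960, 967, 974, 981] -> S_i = 953 + 7*i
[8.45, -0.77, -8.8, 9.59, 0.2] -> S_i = Random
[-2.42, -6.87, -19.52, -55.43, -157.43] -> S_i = -2.42*2.84^i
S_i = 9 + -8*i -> [9, 1, -7, -15, -23]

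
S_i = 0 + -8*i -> [0, -8, -16, -24, -32]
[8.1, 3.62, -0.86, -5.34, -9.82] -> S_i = 8.10 + -4.48*i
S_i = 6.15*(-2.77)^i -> [6.15, -17.04, 47.19, -130.71, 362.07]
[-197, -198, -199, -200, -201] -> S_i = -197 + -1*i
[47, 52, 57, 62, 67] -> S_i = 47 + 5*i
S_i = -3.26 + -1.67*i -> [-3.26, -4.93, -6.6, -8.27, -9.94]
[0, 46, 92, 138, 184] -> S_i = 0 + 46*i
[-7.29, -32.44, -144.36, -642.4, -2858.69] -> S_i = -7.29*4.45^i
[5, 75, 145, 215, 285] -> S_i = 5 + 70*i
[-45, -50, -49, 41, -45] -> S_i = Random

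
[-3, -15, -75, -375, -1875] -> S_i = -3*5^i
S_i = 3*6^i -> [3, 18, 108, 648, 3888]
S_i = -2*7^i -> [-2, -14, -98, -686, -4802]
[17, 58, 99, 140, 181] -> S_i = 17 + 41*i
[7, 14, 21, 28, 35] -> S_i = 7 + 7*i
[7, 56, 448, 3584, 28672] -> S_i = 7*8^i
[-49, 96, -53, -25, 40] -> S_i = Random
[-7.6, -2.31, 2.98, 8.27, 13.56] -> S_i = -7.60 + 5.29*i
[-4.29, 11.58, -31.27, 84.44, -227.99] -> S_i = -4.29*(-2.70)^i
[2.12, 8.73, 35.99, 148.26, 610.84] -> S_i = 2.12*4.12^i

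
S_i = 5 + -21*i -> [5, -16, -37, -58, -79]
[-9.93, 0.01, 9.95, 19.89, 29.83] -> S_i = -9.93 + 9.94*i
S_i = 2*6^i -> [2, 12, 72, 432, 2592]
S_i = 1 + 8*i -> [1, 9, 17, 25, 33]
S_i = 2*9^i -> [2, 18, 162, 1458, 13122]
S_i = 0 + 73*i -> [0, 73, 146, 219, 292]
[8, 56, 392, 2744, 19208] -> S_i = 8*7^i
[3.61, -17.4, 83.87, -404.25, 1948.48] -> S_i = 3.61*(-4.82)^i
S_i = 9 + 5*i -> [9, 14, 19, 24, 29]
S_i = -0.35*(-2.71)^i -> [-0.35, 0.95, -2.57, 6.97, -18.88]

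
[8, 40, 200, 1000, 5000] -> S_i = 8*5^i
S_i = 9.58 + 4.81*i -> [9.58, 14.39, 19.2, 24.01, 28.82]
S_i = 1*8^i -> [1, 8, 64, 512, 4096]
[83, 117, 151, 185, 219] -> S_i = 83 + 34*i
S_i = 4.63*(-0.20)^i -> [4.63, -0.93, 0.19, -0.04, 0.01]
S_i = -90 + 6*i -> [-90, -84, -78, -72, -66]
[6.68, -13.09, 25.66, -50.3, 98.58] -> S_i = 6.68*(-1.96)^i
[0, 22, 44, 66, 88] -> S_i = 0 + 22*i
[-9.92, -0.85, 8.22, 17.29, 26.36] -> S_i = -9.92 + 9.07*i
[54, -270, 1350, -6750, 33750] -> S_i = 54*-5^i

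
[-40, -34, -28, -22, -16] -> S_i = -40 + 6*i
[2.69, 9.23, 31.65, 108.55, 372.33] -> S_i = 2.69*3.43^i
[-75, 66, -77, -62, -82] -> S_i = Random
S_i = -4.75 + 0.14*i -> [-4.75, -4.61, -4.47, -4.33, -4.19]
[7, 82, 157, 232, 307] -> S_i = 7 + 75*i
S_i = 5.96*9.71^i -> [5.96, 57.87, 561.93, 5456.37, 52981.37]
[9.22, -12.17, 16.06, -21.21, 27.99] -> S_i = 9.22*(-1.32)^i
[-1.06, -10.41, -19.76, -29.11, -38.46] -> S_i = -1.06 + -9.35*i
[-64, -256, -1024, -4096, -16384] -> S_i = -64*4^i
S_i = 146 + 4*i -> [146, 150, 154, 158, 162]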